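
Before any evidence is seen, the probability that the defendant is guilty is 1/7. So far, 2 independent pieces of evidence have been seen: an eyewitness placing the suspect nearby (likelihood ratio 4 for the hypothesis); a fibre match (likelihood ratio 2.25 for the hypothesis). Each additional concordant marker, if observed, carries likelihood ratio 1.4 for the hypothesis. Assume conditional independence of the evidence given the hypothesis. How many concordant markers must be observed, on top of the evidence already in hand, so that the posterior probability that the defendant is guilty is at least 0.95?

Prior odds = (1/7)/(6/7) = 1/6.
Combined Bayes factor of the evidence already in hand = 4 × 2.25 = 9.
Odds after that evidence = (1/6) × 9 = 1.5.
Target odds = 0.95/0.05 = 19.
Need 1.4ⁿ ≥ 19 ÷ 1.5 = 38/3.
1.4⁷ = 823543/78125 falls short of 38/3 but 1.4⁸ = 5764801/390625 reaches it, so n = 8.

8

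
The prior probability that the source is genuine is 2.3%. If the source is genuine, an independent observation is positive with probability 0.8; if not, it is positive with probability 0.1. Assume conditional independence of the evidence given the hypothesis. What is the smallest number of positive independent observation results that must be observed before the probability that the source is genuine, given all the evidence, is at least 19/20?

Prior odds = 0.023/0.977 = 23/977.
Likelihood ratio of a positive = 0.8/0.1 = 8.
Target odds: 0.95 ÷ 0.05 = 19.
Need (23/977) × 8ⁿ ≥ 19, i.e. 8ⁿ ≥ 18563/23.
8³ = 512 falls short of 18563/23 but 8⁴ = 4096 reaches it, so n = 4.

4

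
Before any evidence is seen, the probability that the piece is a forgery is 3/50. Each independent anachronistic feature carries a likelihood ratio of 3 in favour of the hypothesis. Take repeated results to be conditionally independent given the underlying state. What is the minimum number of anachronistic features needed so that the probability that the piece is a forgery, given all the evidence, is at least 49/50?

7

Prior odds = 0.06/0.94 = 3/47.
Likelihood ratio per anachronistic feature = 3.
Target odds: 0.98 ÷ 0.02 = 49.
Need (3/47) × 3ⁿ ≥ 49, i.e. 3ⁿ ≥ 2303/3.
3⁶ = 729 falls short of 2303/3 but 3⁷ = 2187 reaches it, so n = 7.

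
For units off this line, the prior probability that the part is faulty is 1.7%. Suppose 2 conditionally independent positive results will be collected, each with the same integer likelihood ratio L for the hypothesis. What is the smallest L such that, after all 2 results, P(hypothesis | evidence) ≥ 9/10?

23

Prior odds = 0.017/0.983 = 17/983.
Target odds = 0.9/0.1 = 9.
Need L² ≥ 9 ÷ (17/983) = 8847/17.
22² = 484 < 8847/17 ≤ 529 = 23², so L = 23.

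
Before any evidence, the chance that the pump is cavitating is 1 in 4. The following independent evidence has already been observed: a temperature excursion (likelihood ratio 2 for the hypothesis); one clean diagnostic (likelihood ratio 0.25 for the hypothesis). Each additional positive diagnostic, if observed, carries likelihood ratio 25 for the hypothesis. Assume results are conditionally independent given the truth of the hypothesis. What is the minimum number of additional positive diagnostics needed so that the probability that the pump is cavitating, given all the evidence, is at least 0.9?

2

Prior odds = 0.25/0.75 = 1/3.
Combined Bayes factor of the evidence already in hand = 2 × 0.25 = 0.5.
Odds after that evidence = (1/3) × 0.5 = 1/6.
Target odds = 0.9/0.1 = 9.
Need 25ⁿ ≥ 9 ÷ (1/6) = 54.
25¹ = 25 falls short of 54 but 25² = 625 reaches it, so n = 2.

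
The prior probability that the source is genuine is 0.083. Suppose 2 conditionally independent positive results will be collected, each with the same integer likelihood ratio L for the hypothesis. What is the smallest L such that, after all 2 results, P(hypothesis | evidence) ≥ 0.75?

6

Prior odds = 0.083/0.917 = 83/917.
Target odds = 0.75/0.25 = 3.
Need L² ≥ 3 ÷ (83/917) = 2751/83.
5² = 25 < 2751/83 ≤ 36 = 6², so L = 6.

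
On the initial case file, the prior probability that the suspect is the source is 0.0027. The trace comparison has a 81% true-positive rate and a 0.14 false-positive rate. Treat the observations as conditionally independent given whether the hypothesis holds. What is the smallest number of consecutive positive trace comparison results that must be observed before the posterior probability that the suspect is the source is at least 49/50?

Prior odds = 0.0027/0.9973 = 27/9973.
Likelihood ratio of a positive result = 0.81/0.14 = 81/14.
Target posterior odds = 0.98/0.02 = 49.
Require (81/14)ⁿ ≥ 49 ÷ (27/9973) = 488677/27.
(81/14)⁵ ≈6483.13 falls short of 488677/27 but (81/14)⁶ ≈37509.6 reaches it, so n = 6.

6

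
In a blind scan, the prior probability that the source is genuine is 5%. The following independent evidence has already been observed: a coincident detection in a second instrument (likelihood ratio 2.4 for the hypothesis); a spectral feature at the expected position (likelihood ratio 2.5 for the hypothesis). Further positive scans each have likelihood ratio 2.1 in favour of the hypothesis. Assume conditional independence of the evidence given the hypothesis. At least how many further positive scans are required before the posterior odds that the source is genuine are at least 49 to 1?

7

Prior odds = 0.05/0.95 = 1/19.
Combined Bayes factor of the evidence already in hand = 2.4 × 2.5 = 6.
Odds after that evidence = (1/19) × 6 = 6/19.
Target odds = 49.
Need 2.1ⁿ ≥ 49 ÷ (6/19) = 931/6.
2.1⁶ = 85766121/1000000 falls short of 931/6 but 2.1⁷ ≈180.109 reaches it, so n = 7.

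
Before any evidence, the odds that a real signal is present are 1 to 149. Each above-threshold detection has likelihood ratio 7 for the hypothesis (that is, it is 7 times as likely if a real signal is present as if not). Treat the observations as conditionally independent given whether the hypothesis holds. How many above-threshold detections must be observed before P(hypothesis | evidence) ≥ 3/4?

4

Prior odds = 1/149.
Likelihood ratio per above-threshold detection = 7.
Target odds: 0.75 ÷ 0.25 = 3.
Need (1/149) × 7ⁿ ≥ 3, i.e. 7ⁿ ≥ 447.
7³ = 343 falls short of 447 but 7⁴ = 2401 reaches it, so n = 4.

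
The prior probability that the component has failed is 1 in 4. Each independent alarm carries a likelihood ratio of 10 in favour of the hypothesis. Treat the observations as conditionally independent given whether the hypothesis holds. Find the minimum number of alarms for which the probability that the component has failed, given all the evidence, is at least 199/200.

Prior odds = 0.25/0.75 = 1/3.
Likelihood ratio per alarm = 10.
Target posterior odds = 0.995/0.005 = 199.
Need (1/3) × 10ⁿ ≥ 199, i.e. 10ⁿ ≥ 597.
10² = 100 falls short of 597 but 10³ = 1000 reaches it, so n = 3.

3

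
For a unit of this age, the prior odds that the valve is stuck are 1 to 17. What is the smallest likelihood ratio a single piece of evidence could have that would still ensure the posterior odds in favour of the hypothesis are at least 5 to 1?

Prior odds = 1/17.
Target odds = 5.
Required Bayes factor = 5 ÷ (1/17) = 85.

85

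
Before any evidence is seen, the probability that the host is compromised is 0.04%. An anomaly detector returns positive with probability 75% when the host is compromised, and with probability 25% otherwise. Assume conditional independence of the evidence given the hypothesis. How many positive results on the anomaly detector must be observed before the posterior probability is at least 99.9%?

14

Prior odds: 0.0004 ÷ 0.9996 = 1/2499.
Likelihood ratio of a positive result = 0.75/0.25 = 3.
Target posterior odds = 0.999/0.001 = 999.
Require 3ⁿ ≥ 999 ÷ (1/2499) = 2496501.
3¹³ = 1594323 falls short of 2496501 but 3¹⁴ = 4782969 reaches it, so n = 14.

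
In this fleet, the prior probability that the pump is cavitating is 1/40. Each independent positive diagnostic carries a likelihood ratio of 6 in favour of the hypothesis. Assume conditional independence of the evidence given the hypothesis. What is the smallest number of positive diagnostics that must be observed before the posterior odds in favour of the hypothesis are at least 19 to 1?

Prior odds = 0.025/0.975 = 1/39.
Likelihood ratio per positive diagnostic = 6.
Target odds = 19.
Need (1/39) × 6ⁿ ≥ 19, i.e. 6ⁿ ≥ 741.
6³ = 216 falls short of 741 but 6⁴ = 1296 reaches it, so n = 4.

4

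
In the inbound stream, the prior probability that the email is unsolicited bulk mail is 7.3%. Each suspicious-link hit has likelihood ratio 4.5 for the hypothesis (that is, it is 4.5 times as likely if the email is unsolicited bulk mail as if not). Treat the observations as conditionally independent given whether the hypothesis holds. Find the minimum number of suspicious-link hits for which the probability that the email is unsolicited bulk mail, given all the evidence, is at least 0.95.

Prior odds = 0.073/0.927 = 73/927.
Likelihood ratio per suspicious-link hit = 4.5.
Target posterior odds = 0.95/0.05 = 19.
Need (73/927) × 4.5ⁿ ≥ 19, i.e. 4.5ⁿ ≥ 17613/73.
4.5³ = 91.125 falls short of 17613/73 but 4.5⁴ = 410.0625 reaches it, so n = 4.

4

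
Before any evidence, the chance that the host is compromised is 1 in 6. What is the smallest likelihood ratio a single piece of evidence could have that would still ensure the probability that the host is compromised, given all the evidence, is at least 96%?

120

Prior odds = (1/6)/(5/6) = 0.2.
Target odds = 0.96/0.04 = 24.
Required Bayes factor = 24 ÷ 0.2 = 120.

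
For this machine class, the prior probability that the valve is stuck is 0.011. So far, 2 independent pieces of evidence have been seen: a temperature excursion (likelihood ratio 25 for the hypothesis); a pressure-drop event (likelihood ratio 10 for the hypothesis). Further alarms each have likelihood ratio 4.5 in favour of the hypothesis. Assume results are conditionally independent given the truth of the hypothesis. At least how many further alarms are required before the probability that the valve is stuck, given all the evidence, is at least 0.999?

Prior odds = 0.011/0.989 = 11/989.
Combined Bayes factor of the evidence already in hand = 25 × 10 = 250.
Odds after that evidence = (11/989) × 250 = 2750/989.
Target odds = 0.999/0.001 = 999.
Need 4.5ⁿ ≥ 999 ÷ (2750/989) = 988011/2750.
4.5³ = 91.125 falls short of 988011/2750 but 4.5⁴ = 410.0625 reaches it, so n = 4.

4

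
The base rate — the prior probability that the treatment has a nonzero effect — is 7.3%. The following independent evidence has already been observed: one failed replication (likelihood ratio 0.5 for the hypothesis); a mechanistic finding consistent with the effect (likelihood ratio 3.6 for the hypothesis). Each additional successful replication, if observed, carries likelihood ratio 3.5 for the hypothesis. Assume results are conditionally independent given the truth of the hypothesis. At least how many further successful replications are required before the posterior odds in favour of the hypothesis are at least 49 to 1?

Prior odds = 0.073/0.927 = 73/927.
Combined Bayes factor of the evidence already in hand = 0.5 × 3.6 = 1.8.
Odds after that evidence = (73/927) × 1.8 = 73/515.
Target odds = 49.
Need 3.5ⁿ ≥ 49 ÷ (73/515) = 25235/73.
3.5⁴ = 150.0625 falls short of 25235/73 but 3.5⁵ = 525.21875 reaches it, so n = 5.

5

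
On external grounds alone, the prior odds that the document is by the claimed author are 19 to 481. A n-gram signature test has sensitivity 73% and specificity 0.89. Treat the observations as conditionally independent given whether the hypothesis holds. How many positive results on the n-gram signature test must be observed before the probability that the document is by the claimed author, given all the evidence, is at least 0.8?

Prior odds = 19/481.
False-positive rate = 1 − 0.89 = 0.11; likelihood ratio of a positive = 0.73/0.11 = 73/11.
Target odds: 0.8 ÷ 0.2 = 4.
Need (19/481) × (73/11)ⁿ ≥ 4, i.e. (73/11)ⁿ ≥ 1924/19.
(73/11)² = 5329/121 falls short of 1924/19 but (73/11)³ = 389017/1331 reaches it, so n = 3.

3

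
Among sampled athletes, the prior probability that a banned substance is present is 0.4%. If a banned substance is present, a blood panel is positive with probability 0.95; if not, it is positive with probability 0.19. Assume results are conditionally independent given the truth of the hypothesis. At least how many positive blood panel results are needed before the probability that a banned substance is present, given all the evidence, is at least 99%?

Prior odds: 0.004 ÷ 0.996 = 1/249.
Likelihood ratio of a positive = 0.95/0.19 = 5.
Target odds: 0.99 ÷ 0.01 = 99.
Require 5ⁿ ≥ 99 ÷ (1/249) = 24651.
5⁶ = 15625 falls short of 24651 but 5⁷ = 78125 reaches it, so n = 7.

7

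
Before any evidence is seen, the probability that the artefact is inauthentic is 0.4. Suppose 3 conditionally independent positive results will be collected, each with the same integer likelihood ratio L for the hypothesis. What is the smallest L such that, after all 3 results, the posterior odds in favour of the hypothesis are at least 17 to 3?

Prior odds = 0.4/0.6 = 2/3.
Target odds = 17/3.
Need L³ ≥ 17/3 ÷ (2/3) = 8.5.
2³ = 8 < 8.5 ≤ 27 = 3³, so L = 3.

3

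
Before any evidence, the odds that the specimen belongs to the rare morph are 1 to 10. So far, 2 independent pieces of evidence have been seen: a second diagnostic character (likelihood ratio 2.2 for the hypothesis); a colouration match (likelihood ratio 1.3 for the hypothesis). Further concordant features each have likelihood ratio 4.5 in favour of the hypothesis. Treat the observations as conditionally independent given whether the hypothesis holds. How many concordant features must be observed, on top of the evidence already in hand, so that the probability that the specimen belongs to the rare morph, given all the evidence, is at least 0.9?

Prior odds = 0.1.
Combined Bayes factor of the evidence already in hand = 2.2 × 1.3 = 2.86.
Odds after that evidence = 0.1 × 2.86 = 0.286.
Target odds = 0.9/0.1 = 9.
Need 4.5ⁿ ≥ 9 ÷ 0.286 = 4500/143.
4.5² = 20.25 falls short of 4500/143 but 4.5³ = 91.125 reaches it, so n = 3.

3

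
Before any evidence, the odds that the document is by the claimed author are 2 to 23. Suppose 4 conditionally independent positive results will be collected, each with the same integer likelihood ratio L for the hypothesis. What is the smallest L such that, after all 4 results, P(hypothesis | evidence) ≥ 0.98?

Prior odds = 2/23.
Target odds = 0.98/0.02 = 49.
Need L⁴ ≥ 49 ÷ (2/23) = 563.5.
4⁴ = 256 < 563.5 ≤ 625 = 5⁴, so L = 5.

5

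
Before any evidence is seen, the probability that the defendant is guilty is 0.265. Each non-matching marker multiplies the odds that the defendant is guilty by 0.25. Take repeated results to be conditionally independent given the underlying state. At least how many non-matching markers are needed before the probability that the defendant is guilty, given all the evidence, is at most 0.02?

3

Prior odds: 0.265 ÷ 0.735 = 53/147.
Likelihood ratio per non-matching marker = 0.25.
Target odds: 0.02 ÷ 0.98 = 1/49.
Need (53/147) × 0.25ⁿ ≤ 1/49, i.e. 0.25ⁿ ≤ 3/53.
0.25² = 0.0625 is still above 3/53 but 0.25³ = 0.015625 is at or below it, so n = 3.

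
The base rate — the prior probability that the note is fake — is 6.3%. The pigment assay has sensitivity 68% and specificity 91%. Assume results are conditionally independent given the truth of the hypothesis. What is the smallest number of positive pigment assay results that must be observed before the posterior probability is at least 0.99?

4

Prior odds: 0.063 ÷ 0.937 = 63/937.
False-positive rate = 1 − 0.91 = 0.09; likelihood ratio of a positive = 0.68/0.09 = 68/9.
Target posterior odds = 0.99/0.01 = 99.
Need (63/937) × (68/9)ⁿ ≥ 99, i.e. (68/9)ⁿ ≥ 10307/7.
(68/9)³ = 314432/729 falls short of 10307/7 but (68/9)⁴ = 21381376/6561 reaches it, so n = 4.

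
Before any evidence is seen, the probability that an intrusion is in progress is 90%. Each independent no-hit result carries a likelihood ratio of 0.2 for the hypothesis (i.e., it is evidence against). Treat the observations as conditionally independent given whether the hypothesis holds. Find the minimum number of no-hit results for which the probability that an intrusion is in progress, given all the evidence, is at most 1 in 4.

3

Prior odds: 0.9 ÷ 0.1 = 9.
Likelihood ratio per no-hit result = 0.2.
Target odds: 0.25 ÷ 0.75 = 1/3.
Require 0.2ⁿ ≤ 1/3 ÷ 9 = 1/27.
0.2² = 0.04 is still above 1/27 but 0.2³ = 0.008 is at or below it, so n = 3.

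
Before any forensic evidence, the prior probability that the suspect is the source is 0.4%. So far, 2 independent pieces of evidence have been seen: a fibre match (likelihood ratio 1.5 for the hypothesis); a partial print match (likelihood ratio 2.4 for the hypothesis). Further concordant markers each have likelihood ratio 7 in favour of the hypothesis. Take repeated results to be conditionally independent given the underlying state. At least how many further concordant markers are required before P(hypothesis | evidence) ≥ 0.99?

5

Prior odds = 0.004/0.996 = 1/249.
Combined Bayes factor of the evidence already in hand = 1.5 × 2.4 = 3.6.
Odds after that evidence = (1/249) × 3.6 = 6/415.
Target odds = 0.99/0.01 = 99.
Need 7ⁿ ≥ 99 ÷ (6/415) = 6847.5.
7⁴ = 2401 falls short of 6847.5 but 7⁵ = 16807 reaches it, so n = 5.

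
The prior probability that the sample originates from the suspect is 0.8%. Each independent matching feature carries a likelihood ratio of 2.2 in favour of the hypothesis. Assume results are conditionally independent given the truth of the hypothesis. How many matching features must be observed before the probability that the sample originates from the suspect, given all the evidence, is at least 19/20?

Prior odds: 0.008 ÷ 0.992 = 1/124.
Likelihood ratio per matching feature = 2.2.
Target odds: 0.95 ÷ 0.05 = 19.
Require 2.2ⁿ ≥ 19 ÷ (1/124) = 2356.
2.2⁹ ≈1207.27 falls short of 2356 but 2.2¹⁰ ≈2655.99 reaches it, so n = 10.

10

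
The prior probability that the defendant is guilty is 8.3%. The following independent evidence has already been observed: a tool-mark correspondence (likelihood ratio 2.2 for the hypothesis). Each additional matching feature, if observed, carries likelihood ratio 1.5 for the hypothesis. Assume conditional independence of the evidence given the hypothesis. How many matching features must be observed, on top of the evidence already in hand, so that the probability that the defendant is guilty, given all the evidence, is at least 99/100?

Prior odds = 0.083/0.917 = 83/917.
Bayes factor of the evidence already in hand = 2.2.
Odds after that evidence = (83/917) × 2.2 = 913/4585.
Target odds = 0.99/0.01 = 99.
Need 1.5ⁿ ≥ 99 ÷ (913/4585) = 41265/83.
1.5¹⁵ = 14348907/32768 falls short of 41265/83 but 1.5¹⁶ = 43046721/65536 reaches it, so n = 16.

16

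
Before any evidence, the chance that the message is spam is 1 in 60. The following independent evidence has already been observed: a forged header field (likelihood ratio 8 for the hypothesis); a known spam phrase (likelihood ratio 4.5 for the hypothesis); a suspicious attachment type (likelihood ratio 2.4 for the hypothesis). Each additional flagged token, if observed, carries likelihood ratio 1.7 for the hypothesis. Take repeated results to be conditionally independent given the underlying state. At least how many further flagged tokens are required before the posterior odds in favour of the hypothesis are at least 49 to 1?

Prior odds = (1/60)/(59/60) = 1/59.
Combined Bayes factor of the evidence already in hand = 8 × 4.5 × 2.4 = 86.4.
Odds after that evidence = (1/59) × 86.4 = 432/295.
Target odds = 49.
Need 1.7ⁿ ≥ 49 ÷ (432/295) = 14455/432.
1.7⁶ = 24137569/1000000 falls short of 14455/432 but 1.7⁷ = 410338673/10000000 reaches it, so n = 7.

7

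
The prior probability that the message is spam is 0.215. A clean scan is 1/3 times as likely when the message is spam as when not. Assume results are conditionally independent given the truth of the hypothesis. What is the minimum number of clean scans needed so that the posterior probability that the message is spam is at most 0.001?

6

Prior odds = 0.215/0.785 = 43/157.
Likelihood ratio per clean scan = 1/3.
Target odds: 0.001 ÷ 0.999 = 1/999.
Need (43/157) × (1/3)ⁿ ≤ 1/999, i.e. (1/3)ⁿ ≤ 157/42957.
(1/3)⁵ = 1/243 is still above 157/42957 but (1/3)⁶ = 1/729 is at or below it, so n = 6.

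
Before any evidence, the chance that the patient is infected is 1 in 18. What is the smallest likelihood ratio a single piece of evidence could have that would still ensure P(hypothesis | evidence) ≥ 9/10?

153

Prior odds = (1/18)/(17/18) = 1/17.
Target odds = 0.9/0.1 = 9.
Required Bayes factor = 9 ÷ (1/17) = 153.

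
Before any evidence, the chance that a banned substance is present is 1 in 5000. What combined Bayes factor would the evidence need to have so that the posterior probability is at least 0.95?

94981

Prior odds = 0.0002/0.9998 = 1/4999.
Target odds = 0.95/0.05 = 19.
Required Bayes factor = 19 ÷ (1/4999) = 94981.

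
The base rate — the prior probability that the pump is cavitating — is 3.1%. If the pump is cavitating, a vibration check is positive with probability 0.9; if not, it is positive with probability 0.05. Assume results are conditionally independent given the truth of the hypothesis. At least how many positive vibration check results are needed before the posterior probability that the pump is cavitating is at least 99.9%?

Prior odds = 0.031/0.969 = 31/969.
Likelihood ratio of a positive = 0.9/0.05 = 18.
Target posterior odds = 0.999/0.001 = 999.
Require 18ⁿ ≥ 999 ÷ (31/969) = 968031/31.
18³ = 5832 falls short of 968031/31 but 18⁴ = 104976 reaches it, so n = 4.

4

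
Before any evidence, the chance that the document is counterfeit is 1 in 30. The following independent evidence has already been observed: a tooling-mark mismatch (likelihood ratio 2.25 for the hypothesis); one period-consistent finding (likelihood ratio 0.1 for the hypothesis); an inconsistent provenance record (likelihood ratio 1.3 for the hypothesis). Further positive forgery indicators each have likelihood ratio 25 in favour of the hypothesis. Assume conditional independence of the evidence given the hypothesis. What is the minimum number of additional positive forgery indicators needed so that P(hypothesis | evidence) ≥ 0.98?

Prior odds = (1/30)/(29/30) = 1/29.
Combined Bayes factor of the evidence already in hand = 2.25 × 0.1 × 1.3 = 0.2925.
Odds after that evidence = (1/29) × 0.2925 = 117/11600.
Target odds = 0.98/0.02 = 49.
Need 25ⁿ ≥ 49 ÷ (117/11600) = 568400/117.
25² = 625 falls short of 568400/117 but 25³ = 15625 reaches it, so n = 3.

3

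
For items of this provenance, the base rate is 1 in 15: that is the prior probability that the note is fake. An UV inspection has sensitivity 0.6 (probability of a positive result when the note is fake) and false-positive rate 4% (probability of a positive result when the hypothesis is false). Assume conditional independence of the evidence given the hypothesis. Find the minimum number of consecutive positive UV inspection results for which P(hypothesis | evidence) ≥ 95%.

3

Prior odds: (1/15) ÷ (14/15) = 1/14.
Likelihood ratio of a positive result = 0.6/0.04 = 15.
Target odds: 0.95 ÷ 0.05 = 19.
Need (1/14) × 15ⁿ ≥ 19, i.e. 15ⁿ ≥ 266.
15² = 225 falls short of 266 but 15³ = 3375 reaches it, so n = 3.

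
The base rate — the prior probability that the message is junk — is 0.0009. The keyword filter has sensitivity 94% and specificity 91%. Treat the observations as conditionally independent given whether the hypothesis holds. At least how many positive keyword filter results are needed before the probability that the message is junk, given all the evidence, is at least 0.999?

Prior odds = 0.0009/0.9991 = 9/9991.
False-positive rate = 1 − 0.91 = 0.09; likelihood ratio of a positive = 0.94/0.09 = 94/9.
Target odds: 0.999 ÷ 0.001 = 999.
Require (94/9)ⁿ ≥ 999 ÷ (9/9991) = 1109001.
(94/9)⁵ ≈124287 falls short of 1109001 but (94/9)⁶ ≈1.29811e+06 reaches it, so n = 6.

6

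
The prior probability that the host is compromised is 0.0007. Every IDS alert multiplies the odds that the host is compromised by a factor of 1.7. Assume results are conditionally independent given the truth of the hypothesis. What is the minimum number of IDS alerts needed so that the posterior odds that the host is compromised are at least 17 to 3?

Prior odds = 0.0007/0.9993 = 7/9993.
Likelihood ratio per IDS alert = 1.7.
Target odds = 17/3.
Need (7/9993) × 1.7ⁿ ≥ 17/3, i.e. 1.7ⁿ ≥ 56627/7.
1.7¹⁶ ≈4866.12 falls short of 56627/7 but 1.7¹⁷ ≈8272.4 reaches it, so n = 17.

17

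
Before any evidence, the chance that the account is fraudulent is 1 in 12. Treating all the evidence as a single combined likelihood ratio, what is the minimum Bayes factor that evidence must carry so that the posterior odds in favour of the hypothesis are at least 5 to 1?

55

Prior odds = (1/12)/(11/12) = 1/11.
Target odds = 5.
Required Bayes factor = 5 ÷ (1/11) = 55.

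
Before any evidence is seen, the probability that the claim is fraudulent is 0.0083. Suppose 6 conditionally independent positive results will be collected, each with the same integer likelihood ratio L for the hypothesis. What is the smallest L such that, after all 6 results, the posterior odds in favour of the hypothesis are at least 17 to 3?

3

Prior odds = 0.0083/0.9917 = 83/9917.
Target odds = 17/3.
Need L⁶ ≥ 17/3 ÷ (83/9917) = 168589/249.
2⁶ = 64 < 168589/249 ≤ 729 = 3⁶, so L = 3.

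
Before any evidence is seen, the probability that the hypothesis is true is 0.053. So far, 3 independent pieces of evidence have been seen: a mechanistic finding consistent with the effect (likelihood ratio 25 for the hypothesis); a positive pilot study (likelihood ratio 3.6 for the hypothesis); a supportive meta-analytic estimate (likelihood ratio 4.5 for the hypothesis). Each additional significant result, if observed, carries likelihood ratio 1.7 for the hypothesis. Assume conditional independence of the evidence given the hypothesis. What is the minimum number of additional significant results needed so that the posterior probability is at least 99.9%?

Prior odds = 0.053/0.947 = 53/947.
Combined Bayes factor of the evidence already in hand = 25 × 3.6 × 4.5 = 405.
Odds after that evidence = (53/947) × 405 = 21465/947.
Target odds = 0.999/0.001 = 999.
Need 1.7ⁿ ≥ 999 ÷ (21465/947) = 35039/795.
1.7⁷ = 410338673/10000000 falls short of 35039/795 but 1.7⁸ ≈69.7576 reaches it, so n = 8.

8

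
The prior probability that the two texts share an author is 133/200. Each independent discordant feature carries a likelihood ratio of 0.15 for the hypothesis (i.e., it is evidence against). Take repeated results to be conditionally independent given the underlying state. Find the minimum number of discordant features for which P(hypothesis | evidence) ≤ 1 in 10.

Prior odds = 0.665/0.335 = 133/67.
Likelihood ratio per discordant feature = 0.15.
Target posterior odds = 0.1/0.9 = 1/9.
Require 0.15ⁿ ≤ 1/9 ÷ (133/67) = 67/1197.
0.15¹ = 0.15 is still above 67/1197 but 0.15² = 0.0225 is at or below it, so n = 2.

2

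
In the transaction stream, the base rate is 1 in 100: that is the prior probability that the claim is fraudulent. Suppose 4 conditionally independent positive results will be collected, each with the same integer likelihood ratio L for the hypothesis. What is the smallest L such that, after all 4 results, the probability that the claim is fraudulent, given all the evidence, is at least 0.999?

Prior odds = 0.01/0.99 = 1/99.
Target odds = 0.999/0.001 = 999.
Need L⁴ ≥ 999 ÷ (1/99) = 98901.
17⁴ = 83521 < 98901 ≤ 104976 = 18⁴, so L = 18.

18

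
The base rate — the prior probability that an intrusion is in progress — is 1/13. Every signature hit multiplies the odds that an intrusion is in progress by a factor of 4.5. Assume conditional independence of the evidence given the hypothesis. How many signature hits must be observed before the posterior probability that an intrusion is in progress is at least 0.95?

Prior odds: (1/13) ÷ (12/13) = 1/12.
Likelihood ratio per signature hit = 4.5.
Target odds: 0.95 ÷ 0.05 = 19.
Need (1/12) × 4.5ⁿ ≥ 19, i.e. 4.5ⁿ ≥ 228.
4.5³ = 91.125 falls short of 228 but 4.5⁴ = 410.0625 reaches it, so n = 4.

4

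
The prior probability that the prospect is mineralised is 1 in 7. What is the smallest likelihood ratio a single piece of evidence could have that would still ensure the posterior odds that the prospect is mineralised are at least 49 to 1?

294

Prior odds = (1/7)/(6/7) = 1/6.
Target odds = 49.
Required Bayes factor = 49 ÷ (1/6) = 294.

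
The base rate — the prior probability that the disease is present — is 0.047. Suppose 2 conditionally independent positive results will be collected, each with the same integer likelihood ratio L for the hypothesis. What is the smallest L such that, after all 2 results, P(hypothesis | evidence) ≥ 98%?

Prior odds = 0.047/0.953 = 47/953.
Target odds = 0.98/0.02 = 49.
Need L² ≥ 49 ÷ (47/953) = 46697/47.
31² = 961 < 46697/47 ≤ 1024 = 32², so L = 32.

32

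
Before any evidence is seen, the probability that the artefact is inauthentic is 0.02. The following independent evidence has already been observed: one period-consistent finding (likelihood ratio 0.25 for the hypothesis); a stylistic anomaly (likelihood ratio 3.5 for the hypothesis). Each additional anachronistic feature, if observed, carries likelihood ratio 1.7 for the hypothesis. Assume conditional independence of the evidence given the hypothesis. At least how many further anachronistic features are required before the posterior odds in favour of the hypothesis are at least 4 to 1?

Prior odds = 0.02/0.98 = 1/49.
Combined Bayes factor of the evidence already in hand = 0.25 × 3.5 = 0.875.
Odds after that evidence = (1/49) × 0.875 = 1/56.
Target odds = 4.
Need 1.7ⁿ ≥ 4 ÷ (1/56) = 224.
1.7¹⁰ ≈201.599 falls short of 224 but 1.7¹¹ ≈342.719 reaches it, so n = 11.

11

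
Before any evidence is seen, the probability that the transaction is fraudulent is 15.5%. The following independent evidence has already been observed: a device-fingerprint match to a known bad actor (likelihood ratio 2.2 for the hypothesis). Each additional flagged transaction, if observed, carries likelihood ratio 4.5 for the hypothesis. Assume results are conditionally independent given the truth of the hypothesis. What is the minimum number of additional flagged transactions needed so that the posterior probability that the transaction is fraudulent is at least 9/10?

Prior odds = 0.155/0.845 = 31/169.
Bayes factor of the evidence already in hand = 2.2.
Odds after that evidence = (31/169) × 2.2 = 341/845.
Target odds = 0.9/0.1 = 9.
Need 4.5ⁿ ≥ 9 ÷ (341/845) = 7605/341.
4.5² = 20.25 falls short of 7605/341 but 4.5³ = 91.125 reaches it, so n = 3.

3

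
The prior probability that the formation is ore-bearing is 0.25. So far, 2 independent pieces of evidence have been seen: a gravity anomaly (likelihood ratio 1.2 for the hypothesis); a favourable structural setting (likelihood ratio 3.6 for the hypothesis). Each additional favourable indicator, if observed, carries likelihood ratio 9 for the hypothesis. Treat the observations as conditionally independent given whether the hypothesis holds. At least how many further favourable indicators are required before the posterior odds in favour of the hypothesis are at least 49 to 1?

Prior odds = 0.25/0.75 = 1/3.
Combined Bayes factor of the evidence already in hand = 1.2 × 3.6 = 4.32.
Odds after that evidence = (1/3) × 4.32 = 1.44.
Target odds = 49.
Need 9ⁿ ≥ 49 ÷ 1.44 = 1225/36.
9¹ = 9 falls short of 1225/36 but 9² = 81 reaches it, so n = 2.

2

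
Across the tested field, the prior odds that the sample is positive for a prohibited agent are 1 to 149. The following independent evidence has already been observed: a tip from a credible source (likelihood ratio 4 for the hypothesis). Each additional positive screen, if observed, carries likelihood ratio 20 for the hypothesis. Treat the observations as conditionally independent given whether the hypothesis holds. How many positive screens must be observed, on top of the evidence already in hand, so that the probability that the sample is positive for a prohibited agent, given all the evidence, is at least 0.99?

3

Prior odds = 1/149.
Bayes factor of the evidence already in hand = 4.
Odds after that evidence = (1/149) × 4 = 4/149.
Target odds = 0.99/0.01 = 99.
Need 20ⁿ ≥ 99 ÷ (4/149) = 3687.75.
20² = 400 falls short of 3687.75 but 20³ = 8000 reaches it, so n = 3.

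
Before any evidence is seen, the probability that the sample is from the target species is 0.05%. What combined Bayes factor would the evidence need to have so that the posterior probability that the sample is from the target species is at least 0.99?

Prior odds = 0.0005/0.9995 = 1/1999.
Target odds = 0.99/0.01 = 99.
Required Bayes factor = 99 ÷ (1/1999) = 197901.

197901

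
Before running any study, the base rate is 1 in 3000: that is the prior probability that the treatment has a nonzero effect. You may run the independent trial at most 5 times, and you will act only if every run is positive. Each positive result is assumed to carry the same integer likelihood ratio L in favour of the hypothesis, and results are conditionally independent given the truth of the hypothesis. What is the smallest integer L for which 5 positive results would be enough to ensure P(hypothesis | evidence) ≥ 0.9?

8

Prior odds = (1/3000)/(2999/3000) = 1/2999.
Target odds = 0.9/0.1 = 9.
Need L⁵ ≥ 9 ÷ (1/2999) = 26991.
7⁵ = 16807 < 26991 ≤ 32768 = 8⁵, so L = 8.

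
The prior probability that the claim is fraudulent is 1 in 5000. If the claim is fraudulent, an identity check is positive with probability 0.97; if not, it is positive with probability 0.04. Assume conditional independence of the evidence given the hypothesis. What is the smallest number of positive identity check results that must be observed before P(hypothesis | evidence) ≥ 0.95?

4

Prior odds: 0.0002 ÷ 0.9998 = 1/4999.
Likelihood ratio of a positive = 0.97/0.04 = 24.25.
Target odds: 0.95 ÷ 0.05 = 19.
Require 24.25ⁿ ≥ 19 ÷ (1/4999) = 94981.
24.25³ = 912673/64 falls short of 94981 but 24.25⁴ = 88529281/256 reaches it, so n = 4.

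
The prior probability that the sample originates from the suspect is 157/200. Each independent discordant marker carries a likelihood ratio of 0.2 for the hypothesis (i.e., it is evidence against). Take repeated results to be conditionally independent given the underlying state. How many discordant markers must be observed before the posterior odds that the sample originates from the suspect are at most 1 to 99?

4

Prior odds: 0.785 ÷ 0.215 = 157/43.
Likelihood ratio per discordant marker = 0.2.
Target odds = 1/99.
Require 0.2ⁿ ≤ 1/99 ÷ (157/43) = 43/15543.
0.2³ = 0.008 is still above 43/15543 but 0.2⁴ = 0.0016 is at or below it, so n = 4.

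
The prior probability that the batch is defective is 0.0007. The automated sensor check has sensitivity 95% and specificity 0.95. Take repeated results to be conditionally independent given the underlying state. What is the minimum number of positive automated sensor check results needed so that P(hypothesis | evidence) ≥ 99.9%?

Prior odds: 0.0007 ÷ 0.9993 = 7/9993.
False-positive rate = 1 − 0.95 = 0.05; likelihood ratio of a positive = 0.95/0.05 = 19.
Target posterior odds = 0.999/0.001 = 999.
Require 19ⁿ ≥ 999 ÷ (7/9993) = 9983007/7.
19⁴ = 130321 falls short of 9983007/7 but 19⁵ = 2476099 reaches it, so n = 5.

5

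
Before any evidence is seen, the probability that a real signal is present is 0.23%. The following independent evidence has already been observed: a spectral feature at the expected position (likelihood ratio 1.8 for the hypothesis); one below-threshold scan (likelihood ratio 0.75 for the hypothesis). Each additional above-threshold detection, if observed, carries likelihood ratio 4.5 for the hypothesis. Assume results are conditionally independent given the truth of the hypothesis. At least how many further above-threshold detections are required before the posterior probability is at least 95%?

Prior odds = 0.0023/0.9977 = 23/9977.
Combined Bayes factor of the evidence already in hand = 1.8 × 0.75 = 1.35.
Odds after that evidence = (23/9977) × 1.35 = 621/199540.
Target odds = 0.95/0.05 = 19.
Need 4.5ⁿ ≥ 19 ÷ (621/199540) = 3791260/621.
4.5⁵ = 1845.28125 falls short of 3791260/621 but 4.5⁶ = 8303.765625 reaches it, so n = 6.

6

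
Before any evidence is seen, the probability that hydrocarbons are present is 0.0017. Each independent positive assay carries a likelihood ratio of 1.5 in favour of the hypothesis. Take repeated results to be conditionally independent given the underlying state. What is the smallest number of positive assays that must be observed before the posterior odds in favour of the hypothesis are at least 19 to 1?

Prior odds: 0.0017 ÷ 0.9983 = 17/9983.
Likelihood ratio per positive assay = 1.5.
Target odds = 19.
Need (17/9983) × 1.5ⁿ ≥ 19, i.e. 1.5ⁿ ≥ 189677/17.
1.5²² ≈7481.83 falls short of 189677/17 but 1.5²³ ≈11222.7 reaches it, so n = 23.

23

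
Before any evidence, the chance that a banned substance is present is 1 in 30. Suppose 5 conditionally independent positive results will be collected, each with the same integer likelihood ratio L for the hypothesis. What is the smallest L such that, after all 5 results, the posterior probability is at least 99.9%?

8

Prior odds = (1/30)/(29/30) = 1/29.
Target odds = 0.999/0.001 = 999.
Need L⁵ ≥ 999 ÷ (1/29) = 28971.
7⁵ = 16807 < 28971 ≤ 32768 = 8⁵, so L = 8.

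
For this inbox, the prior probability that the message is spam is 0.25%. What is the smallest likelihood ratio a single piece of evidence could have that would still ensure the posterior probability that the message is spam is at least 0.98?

19551

Prior odds = 0.0025/0.9975 = 1/399.
Target odds = 0.98/0.02 = 49.
Required Bayes factor = 49 ÷ (1/399) = 19551.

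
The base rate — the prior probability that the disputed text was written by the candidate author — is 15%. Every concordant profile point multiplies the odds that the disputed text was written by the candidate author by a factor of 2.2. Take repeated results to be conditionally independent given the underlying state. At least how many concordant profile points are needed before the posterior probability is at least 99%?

Prior odds = 0.15/0.85 = 3/17.
Likelihood ratio per concordant profile point = 2.2.
Target posterior odds = 0.99/0.01 = 99.
Need (3/17) × 2.2ⁿ ≥ 99, i.e. 2.2ⁿ ≥ 561.
2.2⁸ = 214358881/390625 falls short of 561 but 2.2⁹ ≈1207.27 reaches it, so n = 9.

9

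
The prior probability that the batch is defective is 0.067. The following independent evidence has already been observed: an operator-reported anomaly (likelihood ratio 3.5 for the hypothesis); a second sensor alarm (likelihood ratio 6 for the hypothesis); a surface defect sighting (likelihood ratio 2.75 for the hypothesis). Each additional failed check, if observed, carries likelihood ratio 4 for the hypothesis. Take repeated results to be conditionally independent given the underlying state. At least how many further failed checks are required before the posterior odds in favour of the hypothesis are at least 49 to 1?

Prior odds = 0.067/0.933 = 67/933.
Combined Bayes factor of the evidence already in hand = 3.5 × 6 × 2.75 = 57.75.
Odds after that evidence = (67/933) × 57.75 = 5159/1244.
Target odds = 49.
Need 4ⁿ ≥ 49 ÷ (5159/1244) = 8708/737.
4¹ = 4 falls short of 8708/737 but 4² = 16 reaches it, so n = 2.

2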